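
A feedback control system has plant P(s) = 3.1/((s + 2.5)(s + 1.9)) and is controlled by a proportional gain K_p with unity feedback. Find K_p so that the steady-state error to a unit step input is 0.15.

Steady-state error for a unit step on this type-0 loop is 1/(1 + K_p·P(0)).
P(0) = 0.6526. Require 1/(1 + K_p·0.6526) = 0.15, so 1 + 0.6526·K_p = 6.667.
K_p = (6.667 − 1)/0.6526 = 8.68.

K_p = 8.68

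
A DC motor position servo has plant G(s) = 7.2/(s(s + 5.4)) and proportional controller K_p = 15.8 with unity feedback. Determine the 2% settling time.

Closed-loop characteristic equation: s² + 5.4s + 113.8 = 0, so ω_n = 10.67 rad/s and ζ = 5.4/(2·10.67) = 0.2531.
2% settling time T_s ≈ 4/(ζω_n) = 4/2.7 = 1.48 s.

T_s ≈ 1.48 s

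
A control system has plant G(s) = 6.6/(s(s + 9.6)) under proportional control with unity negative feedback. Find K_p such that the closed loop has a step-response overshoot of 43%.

K_p = 51.9

From %OS = 100·exp(−πζ/√(1−ζ²)) = 43%, ζ = −ln(0.43)/√(π²+ln²(0.43)) = 0.2594.
Characteristic equation s² + 9.6s + 6.6K_p = 0 gives ζ = 9.6/(2√(6.6K_p)).
Setting ζ = 0.2594: √(6.6K_p) = 9.6/(2·0.2594) = 18.5, so K_p = 342.3/6.6 = 51.9.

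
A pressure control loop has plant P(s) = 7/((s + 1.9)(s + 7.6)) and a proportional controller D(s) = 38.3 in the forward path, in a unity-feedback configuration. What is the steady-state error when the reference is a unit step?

0.0511

The loop is type 0. Static position error constant K_pos = D(0)·P(0) = 38.3·0.4848 = 18.57.
Steady-state error to a unit step: e_ss = 1/(1+K_pos) = 1/19.57 = 0.0511.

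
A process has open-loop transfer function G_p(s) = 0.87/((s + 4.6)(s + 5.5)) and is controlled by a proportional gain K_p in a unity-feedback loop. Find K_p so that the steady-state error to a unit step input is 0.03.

K_p = 940

For a type-0 loop with proportional control, e_ss = 1/(1 + K_p·G_p(0)).
G_p(0) = 0.03439. Require 1/(1 + K_p·0.03439) = 0.03, so 1 + 0.03439·K_p = 33.33.
K_p = (33.33 − 1)/0.03439 = 940.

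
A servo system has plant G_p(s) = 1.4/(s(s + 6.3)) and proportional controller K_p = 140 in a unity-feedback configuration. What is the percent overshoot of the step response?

The closed-loop denominator s² + 6.3s + 196 gives ω_n = √196 = 14 and ζ = 6.3/(2ω_n) = 0.225.
%OS = 100·exp(−πζ/√(1−ζ²)) = 100·exp(−π·0.225/√0.9494) = 48.4%.

48.4%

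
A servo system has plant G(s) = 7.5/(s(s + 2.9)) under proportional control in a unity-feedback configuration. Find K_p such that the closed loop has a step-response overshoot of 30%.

K_p = 2.19

From %OS = 100·exp(−πζ/√(1−ζ²)) = 30%, ζ = −ln(0.3)/√(π²+ln²(0.3)) = 0.3579.
Characteristic equation s² + 2.9s + 7.5K_p = 0 gives ζ = 2.9/(2√(7.5K_p)).
Setting ζ = 0.3579: √(7.5K_p) = 2.9/(2·0.3579) = 4.052, so K_p = 16.42/7.5 = 2.19.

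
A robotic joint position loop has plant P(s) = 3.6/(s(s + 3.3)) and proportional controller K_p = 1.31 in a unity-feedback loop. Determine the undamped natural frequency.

ω_n = 2.17 rad/s

The closed-loop denominator is s(s+3.3) + 1.31·3.6 = s² + 3.3s + 4.716.
Matching s² + 2ζω_n s + ω_n²: ω_n = √4.716 = 2.172 rad/s and 2ζω_n = 3.3, so ζ = 3.3/(2·2.172) = 0.76.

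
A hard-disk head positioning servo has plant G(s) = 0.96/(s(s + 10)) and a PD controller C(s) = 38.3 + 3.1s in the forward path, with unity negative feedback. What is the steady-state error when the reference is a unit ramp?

0.272

The loop has one pole at the origin (type 1). Velocity error constant K_v = lim_{s→0} s·C(s)G(s) = 38.3·0.96/10 = 3.677.
Steady-state error to a unit ramp: e_ss = 1/K_v = 0.272.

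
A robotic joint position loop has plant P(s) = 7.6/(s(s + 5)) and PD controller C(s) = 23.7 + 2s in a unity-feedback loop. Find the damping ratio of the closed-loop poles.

ζ = 0.753

Forward path: (23.7 + 2s)·7.6/(s(s+5)). The closed-loop characteristic equation is s² + (5 + 7.6·2)s + 7.6·23.7 = 0.
That is s² + 20.2s + 180.1 = 0, so ω_n = 13.42 rad/s and ζ = 20.2/(2·13.42) = 0.7526.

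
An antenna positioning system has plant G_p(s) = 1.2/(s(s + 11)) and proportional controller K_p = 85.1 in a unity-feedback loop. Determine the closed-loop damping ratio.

ζ = 0.544

With unity feedback the closed-loop characteristic equation is s² + 11s + 85.1·1.2 = s² + 11s + 102.1 = 0.
Matching s² + 2ζω_n s + ω_n²: ω_n = √102.1 = 10.11 rad/s and 2ζω_n = 11, so ζ = 11/(2·10.11) = 0.544.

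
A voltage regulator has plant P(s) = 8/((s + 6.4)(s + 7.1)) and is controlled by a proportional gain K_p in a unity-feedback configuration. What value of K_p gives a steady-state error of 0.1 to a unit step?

K_p = 51.1

Steady-state error for a unit step on this type-0 loop is 1/(1 + K_p·P(0)).
P(0) = 0.1761. Require 1/(1 + K_p·0.1761) = 0.1, so 1 + 0.1761·K_p = 10.
K_p = (10 − 1)/0.1761 = 51.1.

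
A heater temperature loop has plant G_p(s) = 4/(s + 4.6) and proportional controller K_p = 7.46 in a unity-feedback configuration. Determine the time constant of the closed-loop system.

τ = 0.029 s

Closed-loop transfer function: T(s) = K_p·G_p(s)/(1 + K_p·G_p(s)) = 29.84/(s + 4.6 + 29.84) = 29.84/(s + 34.44).
Time constant τ = 1/34.44 = 0.029 s.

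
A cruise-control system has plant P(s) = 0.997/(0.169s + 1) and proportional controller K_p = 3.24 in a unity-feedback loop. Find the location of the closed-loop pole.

s = -25.03

Closed loop: T(s) = K_p·P/(1+K_p·P) = 3.23/(0.169s + 1 + 3.23), with pole at s = −(1 + 3.23)/0.169 = −25.03.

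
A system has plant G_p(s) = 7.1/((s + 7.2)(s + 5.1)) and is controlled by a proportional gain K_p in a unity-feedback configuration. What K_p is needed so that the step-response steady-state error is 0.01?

Steady-state error for a unit step on this type-0 loop is 1/(1 + K_p·G_p(0)).
G_p(0) = 0.1934. Require 1/(1 + K_p·0.1934) = 0.01, so 1 + 0.1934·K_p = 100.
K_p = (100 − 1)/0.1934 = 512.

K_p = 512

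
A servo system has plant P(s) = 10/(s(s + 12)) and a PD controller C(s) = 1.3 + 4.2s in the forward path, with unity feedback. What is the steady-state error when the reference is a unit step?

0

The open loop C(s)P(s) has a pole at the origin (type 1), so the static position error constant is infinite and e_ss = 1/(1+∞) = 0.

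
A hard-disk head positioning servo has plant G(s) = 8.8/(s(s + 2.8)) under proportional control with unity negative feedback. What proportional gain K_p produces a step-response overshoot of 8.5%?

K_p = 0.584

From %OS = 100·exp(−πζ/√(1−ζ²)) = 8.5%, ζ = −ln(0.085)/√(π²+ln²(0.085)) = 0.6173.
Characteristic equation s² + 2.8s + 8.8K_p = 0 gives ζ = 2.8/(2√(8.8K_p)).
Setting ζ = 0.6173: √(8.8K_p) = 2.8/(2·0.6173) = 2.268, so K_p = 5.143/8.8 = 0.584.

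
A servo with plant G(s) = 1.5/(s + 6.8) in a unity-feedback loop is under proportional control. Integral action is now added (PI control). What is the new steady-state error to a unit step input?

Adding integral action puts a pole at s = 0 in the forward path, raising the system type to 1; a type-1 loop has zero steady-state error to a step.

0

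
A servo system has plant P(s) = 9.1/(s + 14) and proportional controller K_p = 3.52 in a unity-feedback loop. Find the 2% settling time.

Closed-loop transfer function: T(s) = K_p·P(s)/(1 + K_p·P(s)) = 32.03/(s + 14 + 32.03) = 32.03/(s + 46.03).
Time constant τ = 1/46.03 = 0.02172 s, so the 2% settling time is about 4τ = 0.0869 s.

T_s ≈ 0.0869 s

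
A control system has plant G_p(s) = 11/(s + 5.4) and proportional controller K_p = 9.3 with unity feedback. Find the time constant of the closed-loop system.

Closed-loop transfer function: T(s) = K_p·G_p(s)/(1 + K_p·G_p(s)) = 102.3/(s + 5.4 + 102.3) = 102.3/(s + 107.7).
Time constant τ = 1/107.7 = 0.00929 s.

τ = 0.00929 s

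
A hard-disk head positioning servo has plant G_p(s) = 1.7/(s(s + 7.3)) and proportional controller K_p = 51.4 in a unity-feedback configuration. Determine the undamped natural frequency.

The closed-loop denominator is s(s+7.3) + 51.4·1.7 = s² + 7.3s + 87.38.
So ω_n² = 87.38 ⇒ ω_n = 9.348 rad/s, and ζ = 7.3/(2ω_n) = 0.39.

ω_n = 9.35 rad/s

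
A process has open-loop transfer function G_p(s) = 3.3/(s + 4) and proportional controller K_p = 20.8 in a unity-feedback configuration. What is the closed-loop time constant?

τ = 0.0138 s

Closed-loop transfer function: T(s) = K_p·G_p(s)/(1 + K_p·G_p(s)) = 68.64/(s + 4 + 68.64) = 68.64/(s + 72.64).
Time constant τ = 1/72.64 = 0.0138 s.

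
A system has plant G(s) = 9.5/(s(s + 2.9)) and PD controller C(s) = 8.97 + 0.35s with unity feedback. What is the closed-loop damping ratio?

Forward path: (8.97 + 0.35s)·9.5/(s(s+2.9)). The closed-loop characteristic equation is s² + (2.9 + 9.5·0.35)s + 9.5·8.97 = 0.
That is s² + 6.225s + 85.22 = 0, so ω_n = 9.231 rad/s and ζ = 6.225/(2·9.231) = 0.3372.

ζ = 0.337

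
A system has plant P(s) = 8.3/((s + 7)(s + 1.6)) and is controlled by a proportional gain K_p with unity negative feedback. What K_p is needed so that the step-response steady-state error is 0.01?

K_p = 134

For a type-0 loop with proportional control, e_ss = 1/(1 + K_p·P(0)).
P(0) = 0.7411. Require 1/(1 + K_p·0.7411) = 0.01, so 1 + 0.7411·K_p = 100.
K_p = (100 − 1)/0.7411 = 134.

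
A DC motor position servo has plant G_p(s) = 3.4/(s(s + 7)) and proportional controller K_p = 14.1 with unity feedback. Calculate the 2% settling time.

T_s ≈ 1.14 s

The closed-loop denominator s² + 7s + 47.94 gives ω_n = √47.94 = 6.924 and ζ = 7/(2ω_n) = 0.5055.
2% settling time T_s ≈ 4/(ζω_n) = 4/3.5 = 1.14 s.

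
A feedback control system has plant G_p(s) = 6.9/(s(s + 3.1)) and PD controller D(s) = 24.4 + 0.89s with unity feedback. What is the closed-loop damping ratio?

Forward path: (24.4 + 0.89s)·6.9/(s(s+3.1)). The closed-loop characteristic equation is s² + (3.1 + 6.9·0.89)s + 6.9·24.4 = 0.
That is s² + 9.241s + 168.4 = 0, so ω_n = 12.98 rad/s and ζ = 9.241/(2·12.98) = 0.3561.

ζ = 0.356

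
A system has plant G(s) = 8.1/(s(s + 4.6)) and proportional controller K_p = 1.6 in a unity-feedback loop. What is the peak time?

From 1 + K_pG(s) = 0: s² + 4.6s + 12.96 = 0 ⇒ ω_n = 3.6, ζ = 0.6389.
Damped frequency ω_d = ω_n√(1−ζ²) = 2.769 rad/s, so peak time T_p = π/ω_d = 1.13 s.

T_p = 1.13 s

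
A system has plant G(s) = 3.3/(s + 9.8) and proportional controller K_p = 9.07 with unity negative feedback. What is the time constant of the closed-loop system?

Closed-loop transfer function: T(s) = K_p·G(s)/(1 + K_p·G(s)) = 29.93/(s + 9.8 + 29.93) = 29.93/(s + 39.73).
Time constant τ = 1/39.73 = 0.0252 s.

τ = 0.0252 s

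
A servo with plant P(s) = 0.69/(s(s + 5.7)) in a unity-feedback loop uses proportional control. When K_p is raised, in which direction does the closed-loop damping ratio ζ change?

ζ = 5.7/(2√(0.69K_p)); increasing K_p raises the denominator, so ζ falls.

decrease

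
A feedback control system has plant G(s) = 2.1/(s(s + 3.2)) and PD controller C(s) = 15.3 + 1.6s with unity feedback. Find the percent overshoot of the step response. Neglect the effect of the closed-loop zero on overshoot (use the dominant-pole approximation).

10.8%

Forward path: (15.3 + 1.6s)·2.1/(s(s+3.2)). The closed-loop characteristic equation is s² + (3.2 + 2.1·1.6)s + 2.1·15.3 = 0.
That is s² + 6.56s + 32.13 = 0, so ω_n = 5.668 rad/s and ζ = 6.56/(2·5.668) = 0.5787.
%OS = 100·exp(−πζ/√(1−ζ²)) = 10.8%.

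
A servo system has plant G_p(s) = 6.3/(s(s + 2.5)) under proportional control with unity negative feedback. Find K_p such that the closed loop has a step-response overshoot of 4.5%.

K_p = 0.503

From %OS = 100·exp(−πζ/√(1−ζ²)) = 4.5%, ζ = −ln(0.045)/√(π²+ln²(0.045)) = 0.7025.
Characteristic equation s² + 2.5s + 6.3K_p = 0 gives ζ = 2.5/(2√(6.3K_p)).
Setting ζ = 0.7025: √(6.3K_p) = 2.5/(2·0.7025) = 1.779, so K_p = 3.166/6.3 = 0.503.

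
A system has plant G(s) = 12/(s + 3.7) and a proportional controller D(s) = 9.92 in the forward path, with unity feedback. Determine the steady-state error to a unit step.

The loop is type 0. Static position error constant K_pos = D(0)·G(0) = 9.92·3.243 = 32.17.
Steady-state error to a unit step: e_ss = 1/(1+K_pos) = 1/33.17 = 0.0301.

0.0301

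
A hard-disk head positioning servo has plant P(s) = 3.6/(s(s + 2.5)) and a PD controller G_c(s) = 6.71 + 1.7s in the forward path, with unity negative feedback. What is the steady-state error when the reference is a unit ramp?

The loop has one pole at the origin (type 1). Velocity error constant K_v = lim_{s→0} s·G_c(s)P(s) = 6.71·3.6/2.5 = 9.662.
Steady-state error to a unit ramp: e_ss = 1/K_v = 0.103.

0.103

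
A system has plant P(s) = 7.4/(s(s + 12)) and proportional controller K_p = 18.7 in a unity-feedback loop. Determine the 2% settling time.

Closed-loop characteristic equation: s² + 12s + 138.4 = 0, so ω_n = 11.76 rad/s and ζ = 12/(2·11.76) = 0.5101.
2% settling time T_s ≈ 4/(ζω_n) = 4/6 = 0.667 s.

T_s ≈ 0.667 s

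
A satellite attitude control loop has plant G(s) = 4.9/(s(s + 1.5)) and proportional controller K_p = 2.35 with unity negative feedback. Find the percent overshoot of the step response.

49.1%

The closed-loop denominator s² + 1.5s + 11.52 gives ω_n = √11.52 = 3.393 and ζ = 1.5/(2ω_n) = 0.221.
%OS = 100·exp(−πζ/√(1−ζ²)) = 100·exp(−π·0.221/√0.9512) = 49.1%.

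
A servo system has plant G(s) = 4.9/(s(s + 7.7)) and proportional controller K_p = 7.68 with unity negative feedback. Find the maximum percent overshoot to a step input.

Closed-loop characteristic equation: s² + 7.7s + 37.63 = 0, so ω_n = 6.134 rad/s and ζ = 7.7/(2·6.134) = 0.6276.
%OS = 100·exp(−πζ/√(1−ζ²)) = 100·exp(−π·0.6276/√0.6061) = 7.95%.

7.95%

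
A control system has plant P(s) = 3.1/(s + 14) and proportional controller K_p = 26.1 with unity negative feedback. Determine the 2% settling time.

T_s ≈ 0.0421 s

Closed-loop transfer function: T(s) = K_p·P(s)/(1 + K_p·P(s)) = 80.91/(s + 14 + 80.91) = 80.91/(s + 94.91).
Time constant τ = 1/94.91 = 0.01054 s, so the 2% settling time is about 4τ = 0.0421 s.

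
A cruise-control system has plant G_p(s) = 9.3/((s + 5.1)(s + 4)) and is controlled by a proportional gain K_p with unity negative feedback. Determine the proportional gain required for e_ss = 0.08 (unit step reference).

K_p = 25.2

The loop is type 0, so e_ss(step) = 1/(1 + K_pos) with K_pos = K_p·G_p(0).
G_p(0) = 0.4559. Require 1/(1 + K_p·0.4559) = 0.08, so 1 + 0.4559·K_p = 12.5.
K_p = (12.5 − 1)/0.4559 = 25.2.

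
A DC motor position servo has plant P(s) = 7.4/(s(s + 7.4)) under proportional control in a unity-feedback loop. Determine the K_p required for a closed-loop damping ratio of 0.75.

Closed-loop characteristic equation: s² + 7.4s + K_p·7.4 = 0.
So ω_n = √(7.4K_p) and 2ζω_n = 7.4, giving ζ = 7.4/(2√(7.4K_p)).
Setting ζ = 0.75: √(7.4K_p) = 7.4/(2·0.75) = 4.933, so K_p = 24.34/7.4 = 3.29.

K_p = 3.29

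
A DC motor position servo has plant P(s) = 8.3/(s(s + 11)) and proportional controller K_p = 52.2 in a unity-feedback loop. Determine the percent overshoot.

From 1 + K_pP(s) = 0: s² + 11s + 433.3 = 0 ⇒ ω_n = 20.81, ζ = 0.2642.
%OS = 100·exp(−πζ/√(1−ζ²)) = 100·exp(−π·0.2642/√0.9302) = 42.3%.

42.3%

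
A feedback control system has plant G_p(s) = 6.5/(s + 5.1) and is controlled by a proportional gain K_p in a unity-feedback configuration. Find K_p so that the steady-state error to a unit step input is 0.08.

The loop is type 0, so e_ss(step) = 1/(1 + K_pos) with K_pos = K_p·G_p(0).
G_p(0) = 1.275. Require 1/(1 + K_p·1.275) = 0.08, so 1 + 1.275·K_p = 12.5.
K_p = (12.5 − 1)/1.275 = 9.02.

K_p = 9.02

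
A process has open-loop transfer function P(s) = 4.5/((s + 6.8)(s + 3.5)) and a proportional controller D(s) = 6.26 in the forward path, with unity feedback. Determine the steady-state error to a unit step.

The loop is type 0. Static position error constant K_pos = D(0)·P(0) = 6.26·0.1891 = 1.184.
Steady-state error to a unit step: e_ss = 1/(1+K_pos) = 1/2.184 = 0.458.

0.458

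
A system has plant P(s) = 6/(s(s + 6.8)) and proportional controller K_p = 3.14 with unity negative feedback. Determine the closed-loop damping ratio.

ζ = 0.783

The closed-loop denominator is s(s+6.8) + 3.14·6 = s² + 6.8s + 18.84.
Matching s² + 2ζω_n s + ω_n²: ω_n = √18.84 = 4.341 rad/s and 2ζω_n = 6.8, so ζ = 6.8/(2·4.341) = 0.783.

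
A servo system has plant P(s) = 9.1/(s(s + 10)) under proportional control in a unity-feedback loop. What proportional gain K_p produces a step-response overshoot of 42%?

K_p = 38.8

From %OS = 100·exp(−πζ/√(1−ζ²)) = 42%, ζ = −ln(0.42)/√(π²+ln²(0.42)) = 0.2662.
Characteristic equation s² + 10s + 9.1K_p = 0 gives ζ = 10/(2√(9.1K_p)).
Setting ζ = 0.2662: √(9.1K_p) = 10/(2·0.2662) = 18.78, so K_p = 352.9/9.1 = 38.8.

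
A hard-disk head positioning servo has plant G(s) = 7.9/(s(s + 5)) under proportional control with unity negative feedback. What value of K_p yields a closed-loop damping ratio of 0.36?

Closed-loop characteristic equation: s² + 5s + K_p·7.9 = 0.
So ω_n = √(7.9K_p) and 2ζω_n = 5, giving ζ = 5/(2√(7.9K_p)).
Setting ζ = 0.36: √(7.9K_p) = 5/(2·0.36) = 6.944, so K_p = 48.23/7.9 = 6.1.

K_p = 6.1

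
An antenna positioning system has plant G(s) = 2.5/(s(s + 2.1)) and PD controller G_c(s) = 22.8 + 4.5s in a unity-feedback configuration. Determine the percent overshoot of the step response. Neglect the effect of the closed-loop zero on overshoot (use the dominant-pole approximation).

Forward path: (22.8 + 4.5s)·2.5/(s(s+2.1)). The closed-loop characteristic equation is s² + (2.1 + 2.5·4.5)s + 2.5·22.8 = 0.
That is s² + 13.35s + 57 = 0, so ω_n = 7.55 rad/s and ζ = 13.35/(2·7.55) = 0.8841.
%OS = 100·exp(−πζ/√(1−ζ²)) = 0.262%.

0.262%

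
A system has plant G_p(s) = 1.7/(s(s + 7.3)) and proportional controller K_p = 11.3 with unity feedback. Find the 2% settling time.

T_s ≈ 1.1 s

The closed-loop denominator s² + 7.3s + 19.21 gives ω_n = √19.21 = 4.383 and ζ = 7.3/(2ω_n) = 0.8328.
2% settling time T_s ≈ 4/(ζω_n) = 4/3.65 = 1.1 s.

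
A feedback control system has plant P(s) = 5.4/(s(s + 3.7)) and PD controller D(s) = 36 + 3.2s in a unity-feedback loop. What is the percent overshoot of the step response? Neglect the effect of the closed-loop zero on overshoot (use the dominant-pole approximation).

2.77%

Forward path: (36 + 3.2s)·5.4/(s(s+3.7)). The closed-loop characteristic equation is s² + (3.7 + 5.4·3.2)s + 5.4·36 = 0.
That is s² + 20.98s + 194.4 = 0, so ω_n = 13.94 rad/s and ζ = 20.98/(2·13.94) = 0.7524.
%OS = 100·exp(−πζ/√(1−ζ²)) = 2.77%.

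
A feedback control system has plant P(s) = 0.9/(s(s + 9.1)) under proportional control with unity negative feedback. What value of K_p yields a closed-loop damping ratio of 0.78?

Closed-loop characteristic equation: s² + 9.1s + K_p·0.9 = 0.
So ω_n = √(0.9K_p) and 2ζω_n = 9.1, giving ζ = 9.1/(2√(0.9K_p)).
Setting ζ = 0.78: √(0.9K_p) = 9.1/(2·0.78) = 5.833, so K_p = 34.03/0.9 = 37.8.

K_p = 37.8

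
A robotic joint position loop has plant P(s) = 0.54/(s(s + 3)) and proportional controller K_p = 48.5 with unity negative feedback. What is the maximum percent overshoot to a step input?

From 1 + K_pP(s) = 0: s² + 3s + 26.19 = 0 ⇒ ω_n = 5.118, ζ = 0.2931.
%OS = 100·exp(−πζ/√(1−ζ²)) = 100·exp(−π·0.2931/√0.9141) = 38.2%.

38.2%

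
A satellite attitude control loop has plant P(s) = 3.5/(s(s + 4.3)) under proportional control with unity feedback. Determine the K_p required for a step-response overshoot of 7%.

K_p = 3.16

From %OS = 100·exp(−πζ/√(1−ζ²)) = 7%, ζ = −ln(0.07)/√(π²+ln²(0.07)) = 0.6461.
Characteristic equation s² + 4.3s + 3.5K_p = 0 gives ζ = 4.3/(2√(3.5K_p)).
Setting ζ = 0.6461: √(3.5K_p) = 4.3/(2·0.6461) = 3.328, so K_p = 11.07/3.5 = 3.16.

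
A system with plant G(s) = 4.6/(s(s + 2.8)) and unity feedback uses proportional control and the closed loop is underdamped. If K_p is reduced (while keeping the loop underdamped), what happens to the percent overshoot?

ζ = 2.8/(2√(4.6K_p)) rises as K_p falls; higher damping means less overshoot.

decrease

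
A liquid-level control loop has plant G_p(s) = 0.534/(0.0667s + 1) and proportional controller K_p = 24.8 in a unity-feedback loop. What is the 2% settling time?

T_s ≈ 0.0187 s

Closed loop: T(s) = K_p·G_p/(1+K_p·G_p) = 13.24/(0.0667s + 1 + 13.24), with pole at s = −(1 + 13.24)/0.0667 = −213.5.
τ = 1/213.5 = 0.004683 s, so 2% settling time ≈ 4τ = 0.0187 s.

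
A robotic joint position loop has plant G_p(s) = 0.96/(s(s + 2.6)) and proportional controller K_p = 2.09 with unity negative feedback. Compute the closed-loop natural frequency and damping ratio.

ω_n = 1.42 rad/s, ζ = 0.918

1 + K_p·G_p(s) = 0 gives s² + 2.6s + 2.006 = 0.
Matching s² + 2ζω_n s + ω_n²: ω_n = √2.006 = 1.416 rad/s and 2ζω_n = 2.6, so ζ = 2.6/(2·1.416) = 0.918.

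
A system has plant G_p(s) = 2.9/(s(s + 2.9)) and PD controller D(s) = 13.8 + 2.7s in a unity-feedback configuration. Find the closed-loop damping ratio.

ζ = 0.848

Forward path: (13.8 + 2.7s)·2.9/(s(s+2.9)). The closed-loop characteristic equation is s² + (2.9 + 2.9·2.7)s + 2.9·13.8 = 0.
That is s² + 10.73s + 40.02 = 0, so ω_n = 6.326 rad/s and ζ = 10.73/(2·6.326) = 0.8481.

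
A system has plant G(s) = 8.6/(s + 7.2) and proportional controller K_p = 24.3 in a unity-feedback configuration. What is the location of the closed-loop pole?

Closed-loop transfer function: T(s) = K_p·G(s)/(1 + K_p·G(s)) = 209/(s + 7.2 + 209) = 209/(s + 216.2).
The closed-loop pole is at s = −216.2.

s = -216.2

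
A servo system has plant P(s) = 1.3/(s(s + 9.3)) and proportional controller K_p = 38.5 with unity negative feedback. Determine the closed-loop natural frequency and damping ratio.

ω_n = 7.07 rad/s, ζ = 0.657

1 + K_p·P(s) = 0 gives s² + 9.3s + 50.05 = 0.
Matching s² + 2ζω_n s + ω_n²: ω_n = √50.05 = 7.075 rad/s and 2ζω_n = 9.3, so ζ = 9.3/(2·7.075) = 0.657.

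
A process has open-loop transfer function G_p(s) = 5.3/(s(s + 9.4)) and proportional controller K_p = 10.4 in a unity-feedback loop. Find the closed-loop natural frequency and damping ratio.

The closed-loop denominator is s(s+9.4) + 10.4·5.3 = s² + 9.4s + 55.12.
So ω_n² = 55.12 ⇒ ω_n = 7.424 rad/s, and ζ = 9.4/(2ω_n) = 0.633.

ω_n = 7.42 rad/s, ζ = 0.633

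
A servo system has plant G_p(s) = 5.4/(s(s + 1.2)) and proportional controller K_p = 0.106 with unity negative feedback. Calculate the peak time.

T_p = 6.82 s

Closed-loop characteristic equation: s² + 1.2s + 0.5724 = 0, so ω_n = 0.7566 rad/s and ζ = 1.2/(2·0.7566) = 0.7931.
Damped frequency ω_d = ω_n√(1−ζ²) = 0.4609 rad/s, so peak time T_p = π/ω_d = 6.82 s.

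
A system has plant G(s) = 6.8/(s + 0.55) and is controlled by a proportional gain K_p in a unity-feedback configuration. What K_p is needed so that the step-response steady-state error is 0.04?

For a type-0 loop with proportional control, e_ss = 1/(1 + K_p·G(0)).
G(0) = 12.36. Require 1/(1 + K_p·12.36) = 0.04, so 1 + 12.36·K_p = 25.
K_p = (25 − 1)/12.36 = 1.94.

K_p = 1.94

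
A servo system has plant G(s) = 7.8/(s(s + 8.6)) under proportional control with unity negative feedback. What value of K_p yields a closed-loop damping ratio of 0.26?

Closed-loop characteristic equation: s² + 8.6s + K_p·7.8 = 0.
So ω_n = √(7.8K_p) and 2ζω_n = 8.6, giving ζ = 8.6/(2√(7.8K_p)).
Setting ζ = 0.26: √(7.8K_p) = 8.6/(2·0.26) = 16.54, so K_p = 273.5/7.8 = 35.1.

K_p = 35.1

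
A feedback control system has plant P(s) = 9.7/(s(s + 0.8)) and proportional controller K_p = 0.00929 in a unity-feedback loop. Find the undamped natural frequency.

The closed-loop denominator is s(s+0.8) + 0.00929·9.7 = s² + 0.8s + 0.09011.
So ω_n² = 0.09011 ⇒ ω_n = 0.3002 rad/s, and ζ = 0.8/(2ω_n) = 1.33.

ω_n = 0.3 rad/s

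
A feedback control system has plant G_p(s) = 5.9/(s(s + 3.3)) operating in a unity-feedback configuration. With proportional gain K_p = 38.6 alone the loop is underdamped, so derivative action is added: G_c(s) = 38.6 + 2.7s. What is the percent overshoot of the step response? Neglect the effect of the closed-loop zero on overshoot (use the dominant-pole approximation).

Forward path: (38.6 + 2.7s)·5.9/(s(s+3.3)). The closed-loop characteristic equation is s² + (3.3 + 5.9·2.7)s + 5.9·38.6 = 0.
That is s² + 19.23s + 227.7 = 0, so ω_n = 15.09 rad/s and ζ = 19.23/(2·15.09) = 0.6371.
%OS = 100·exp(−πζ/√(1−ζ²)) = 7.45%.

7.45%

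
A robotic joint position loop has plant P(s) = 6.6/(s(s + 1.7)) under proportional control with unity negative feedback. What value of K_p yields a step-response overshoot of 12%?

K_p = 0.35

From %OS = 100·exp(−πζ/√(1−ζ²)) = 12%, ζ = −ln(0.12)/√(π²+ln²(0.12)) = 0.5594.
Characteristic equation s² + 1.7s + 6.6K_p = 0 gives ζ = 1.7/(2√(6.6K_p)).
Setting ζ = 0.5594: √(6.6K_p) = 1.7/(2·0.5594) = 1.519, so K_p = 2.309/6.6 = 0.35.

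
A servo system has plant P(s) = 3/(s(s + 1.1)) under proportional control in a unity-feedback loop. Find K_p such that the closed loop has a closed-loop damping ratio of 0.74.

K_p = 0.184

Closed-loop characteristic equation: s² + 1.1s + K_p·3 = 0.
So ω_n = √(3K_p) and 2ζω_n = 1.1, giving ζ = 1.1/(2√(3K_p)).
Setting ζ = 0.74: √(3K_p) = 1.1/(2·0.74) = 0.7432, so K_p = 0.5524/3 = 0.184.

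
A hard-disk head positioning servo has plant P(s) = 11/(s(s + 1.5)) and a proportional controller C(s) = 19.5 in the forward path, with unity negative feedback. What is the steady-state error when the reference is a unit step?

The open loop C(s)P(s) has a pole at the origin (type 1), so the static position error constant is infinite and e_ss = 1/(1+∞) = 0.

0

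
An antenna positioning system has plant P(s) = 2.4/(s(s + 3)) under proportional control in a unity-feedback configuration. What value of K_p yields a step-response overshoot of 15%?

From %OS = 100·exp(−πζ/√(1−ζ²)) = 15%, ζ = −ln(0.15)/√(π²+ln²(0.15)) = 0.5169.
Characteristic equation s² + 3s + 2.4K_p = 0 gives ζ = 3/(2√(2.4K_p)).
Setting ζ = 0.5169: √(2.4K_p) = 3/(2·0.5169) = 2.902, so K_p = 8.42/2.4 = 3.51.

K_p = 3.51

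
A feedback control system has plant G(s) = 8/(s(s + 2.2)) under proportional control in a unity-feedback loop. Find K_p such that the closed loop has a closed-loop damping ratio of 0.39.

K_p = 0.994

Closed-loop characteristic equation: s² + 2.2s + K_p·8 = 0.
So ω_n = √(8K_p) and 2ζω_n = 2.2, giving ζ = 2.2/(2√(8K_p)).
Setting ζ = 0.39: √(8K_p) = 2.2/(2·0.39) = 2.821, so K_p = 7.955/8 = 0.994.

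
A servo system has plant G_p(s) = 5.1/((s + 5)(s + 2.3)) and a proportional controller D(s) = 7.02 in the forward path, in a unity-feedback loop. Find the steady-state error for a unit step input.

The loop is type 0. Static position error constant K_pos = D(0)·G_p(0) = 7.02·0.4435 = 3.113.
Steady-state error to a unit step: e_ss = 1/(1+K_pos) = 1/4.113 = 0.243.

0.243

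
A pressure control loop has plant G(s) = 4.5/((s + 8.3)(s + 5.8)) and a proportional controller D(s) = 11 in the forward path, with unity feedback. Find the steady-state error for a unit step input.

The loop is type 0. Static position error constant K_pos = D(0)·G(0) = 11·0.09348 = 1.028.
Steady-state error to a unit step: e_ss = 1/(1+K_pos) = 1/2.028 = 0.493.

0.493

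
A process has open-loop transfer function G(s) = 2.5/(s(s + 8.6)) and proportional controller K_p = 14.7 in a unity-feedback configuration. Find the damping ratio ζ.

ζ = 0.709

The closed-loop denominator is s(s+8.6) + 14.7·2.5 = s² + 8.6s + 36.75.
So ω_n² = 36.75 ⇒ ω_n = 6.062 rad/s, and ζ = 8.6/(2ω_n) = 0.709.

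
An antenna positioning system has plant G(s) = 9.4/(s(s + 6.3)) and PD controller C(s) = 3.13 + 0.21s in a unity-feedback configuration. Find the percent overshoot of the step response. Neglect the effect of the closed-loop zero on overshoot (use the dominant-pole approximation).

Forward path: (3.13 + 0.21s)·9.4/(s(s+6.3)). The closed-loop characteristic equation is s² + (6.3 + 9.4·0.21)s + 9.4·3.13 = 0.
That is s² + 8.274s + 29.42 = 0, so ω_n = 5.424 rad/s and ζ = 8.274/(2·5.424) = 0.7627.
%OS = 100·exp(−πζ/√(1−ζ²)) = 2.46%.

2.46%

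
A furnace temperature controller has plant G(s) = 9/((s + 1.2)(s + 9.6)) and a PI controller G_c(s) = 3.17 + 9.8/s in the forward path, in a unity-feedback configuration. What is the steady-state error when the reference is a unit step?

0

The open loop G_c(s)G(s) has a pole at the origin (type 1), so the static position error constant is infinite and e_ss = 1/(1+∞) = 0.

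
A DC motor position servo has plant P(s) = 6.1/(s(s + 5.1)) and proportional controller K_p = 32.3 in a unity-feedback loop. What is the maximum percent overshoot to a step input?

The closed-loop denominator s² + 5.1s + 197 gives ω_n = √197 = 14.04 and ζ = 5.1/(2ω_n) = 0.1817.
%OS = 100·exp(−πζ/√(1−ζ²)) = 100·exp(−π·0.1817/√0.967) = 56%.

56%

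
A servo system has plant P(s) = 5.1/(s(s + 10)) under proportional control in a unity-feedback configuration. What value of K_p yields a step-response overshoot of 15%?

From %OS = 100·exp(−πζ/√(1−ζ²)) = 15%, ζ = −ln(0.15)/√(π²+ln²(0.15)) = 0.5169.
Characteristic equation s² + 10s + 5.1K_p = 0 gives ζ = 10/(2√(5.1K_p)).
Setting ζ = 0.5169: √(5.1K_p) = 10/(2·0.5169) = 9.672, so K_p = 93.56/5.1 = 18.3.

K_p = 18.3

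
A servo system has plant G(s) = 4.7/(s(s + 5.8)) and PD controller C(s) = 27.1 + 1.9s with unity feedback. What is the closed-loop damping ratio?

Forward path: (27.1 + 1.9s)·4.7/(s(s+5.8)). The closed-loop characteristic equation is s² + (5.8 + 4.7·1.9)s + 4.7·27.1 = 0.
That is s² + 14.73s + 127.4 = 0, so ω_n = 11.29 rad/s and ζ = 14.73/(2·11.29) = 0.6526.

ζ = 0.653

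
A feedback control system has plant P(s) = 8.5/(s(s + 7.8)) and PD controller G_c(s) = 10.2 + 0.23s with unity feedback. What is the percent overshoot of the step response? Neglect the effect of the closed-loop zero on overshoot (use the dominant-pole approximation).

Forward path: (10.2 + 0.23s)·8.5/(s(s+7.8)). The closed-loop characteristic equation is s² + (7.8 + 8.5·0.23)s + 8.5·10.2 = 0.
That is s² + 9.755s + 86.7 = 0, so ω_n = 9.311 rad/s and ζ = 9.755/(2·9.311) = 0.5238.
%OS = 100·exp(−πζ/√(1−ζ²)) = 14.5%.

14.5%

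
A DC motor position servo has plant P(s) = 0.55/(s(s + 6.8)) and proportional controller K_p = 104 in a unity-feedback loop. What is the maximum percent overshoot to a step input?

Closed-loop characteristic equation: s² + 6.8s + 57.2 = 0, so ω_n = 7.563 rad/s and ζ = 6.8/(2·7.563) = 0.4496.
%OS = 100·exp(−πζ/√(1−ζ²)) = 100·exp(−π·0.4496/√0.7979) = 20.6%.

20.6%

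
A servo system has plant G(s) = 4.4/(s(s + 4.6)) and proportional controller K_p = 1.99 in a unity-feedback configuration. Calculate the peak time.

Closed-loop characteristic equation: s² + 4.6s + 8.756 = 0, so ω_n = 2.959 rad/s and ζ = 4.6/(2·2.959) = 0.7773.
Damped frequency ω_d = ω_n√(1−ζ²) = 1.862 rad/s, so peak time T_p = π/ω_d = 1.69 s.

T_p = 1.69 s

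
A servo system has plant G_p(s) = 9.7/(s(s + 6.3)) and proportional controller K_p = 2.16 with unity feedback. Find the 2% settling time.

The closed-loop denominator s² + 6.3s + 20.95 gives ω_n = √20.95 = 4.577 and ζ = 6.3/(2ω_n) = 0.6882.
2% settling time T_s ≈ 4/(ζω_n) = 4/3.15 = 1.27 s.

T_s ≈ 1.27 s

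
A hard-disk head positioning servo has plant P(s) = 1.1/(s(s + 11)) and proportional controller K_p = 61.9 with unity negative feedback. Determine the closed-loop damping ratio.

1 + K_p·P(s) = 0 gives s² + 11s + 68.09 = 0.
So ω_n² = 68.09 ⇒ ω_n = 8.252 rad/s, and ζ = 11/(2ω_n) = 0.667.

ζ = 0.667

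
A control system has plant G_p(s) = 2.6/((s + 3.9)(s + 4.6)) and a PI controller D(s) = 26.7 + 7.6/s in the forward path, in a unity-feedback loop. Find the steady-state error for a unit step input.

The open loop D(s)G_p(s) has a pole at the origin (type 1), so the static position error constant is infinite and e_ss = 1/(1+∞) = 0.

0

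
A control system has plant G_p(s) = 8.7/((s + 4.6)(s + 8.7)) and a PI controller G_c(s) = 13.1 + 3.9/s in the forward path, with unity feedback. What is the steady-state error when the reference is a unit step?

The open loop G_c(s)G_p(s) has a pole at the origin (type 1), so the static position error constant is infinite and e_ss = 1/(1+∞) = 0.

0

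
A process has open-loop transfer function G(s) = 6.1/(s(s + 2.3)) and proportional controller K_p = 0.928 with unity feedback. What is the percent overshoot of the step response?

The closed-loop denominator s² + 2.3s + 5.661 gives ω_n = √5.661 = 2.379 and ζ = 2.3/(2ω_n) = 0.4833.
%OS = 100·exp(−πζ/√(1−ζ²)) = 100·exp(−π·0.4833/√0.7664) = 17.6%.

17.6%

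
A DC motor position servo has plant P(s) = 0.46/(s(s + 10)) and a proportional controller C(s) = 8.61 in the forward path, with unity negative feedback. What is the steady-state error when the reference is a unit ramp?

2.52

The loop has one pole at the origin (type 1). Velocity error constant K_v = lim_{s→0} s·C(s)P(s) = 8.61·0.46/10 = 0.3961.
Steady-state error to a unit ramp: e_ss = 1/K_v = 2.52.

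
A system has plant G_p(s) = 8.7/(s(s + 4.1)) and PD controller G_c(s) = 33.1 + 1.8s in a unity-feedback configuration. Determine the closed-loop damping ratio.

ζ = 0.582

Forward path: (33.1 + 1.8s)·8.7/(s(s+4.1)). The closed-loop characteristic equation is s² + (4.1 + 8.7·1.8)s + 8.7·33.1 = 0.
That is s² + 19.76s + 288 = 0, so ω_n = 16.97 rad/s and ζ = 19.76/(2·16.97) = 0.5822.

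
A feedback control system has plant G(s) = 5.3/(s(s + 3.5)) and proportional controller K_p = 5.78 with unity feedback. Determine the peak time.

T_p = 0.598 s

Closed-loop characteristic equation: s² + 3.5s + 30.63 = 0, so ω_n = 5.535 rad/s and ζ = 3.5/(2·5.535) = 0.3162.
Damped frequency ω_d = ω_n√(1−ζ²) = 5.251 rad/s, so peak time T_p = π/ω_d = 0.598 s.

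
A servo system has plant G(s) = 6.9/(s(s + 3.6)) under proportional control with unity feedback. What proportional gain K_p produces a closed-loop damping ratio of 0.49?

K_p = 1.96

Closed-loop characteristic equation: s² + 3.6s + K_p·6.9 = 0.
So ω_n = √(6.9K_p) and 2ζω_n = 3.6, giving ζ = 3.6/(2√(6.9K_p)).
Setting ζ = 0.49: √(6.9K_p) = 3.6/(2·0.49) = 3.673, so K_p = 13.49/6.9 = 1.96.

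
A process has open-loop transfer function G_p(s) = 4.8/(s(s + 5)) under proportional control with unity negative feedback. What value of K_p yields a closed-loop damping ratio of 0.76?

Closed-loop characteristic equation: s² + 5s + K_p·4.8 = 0.
So ω_n = √(4.8K_p) and 2ζω_n = 5, giving ζ = 5/(2√(4.8K_p)).
Setting ζ = 0.76: √(4.8K_p) = 5/(2·0.76) = 3.289, so K_p = 10.82/4.8 = 2.25.

K_p = 2.25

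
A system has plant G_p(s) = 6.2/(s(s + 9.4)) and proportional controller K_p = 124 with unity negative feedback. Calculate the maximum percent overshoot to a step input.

Closed-loop characteristic equation: s² + 9.4s + 768.8 = 0, so ω_n = 27.73 rad/s and ζ = 9.4/(2·27.73) = 0.1695.
%OS = 100·exp(−πζ/√(1−ζ²)) = 100·exp(−π·0.1695/√0.9713) = 58.3%.

58.3%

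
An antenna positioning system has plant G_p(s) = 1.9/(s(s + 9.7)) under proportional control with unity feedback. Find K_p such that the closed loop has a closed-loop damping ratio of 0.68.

K_p = 26.8

Closed-loop characteristic equation: s² + 9.7s + K_p·1.9 = 0.
So ω_n = √(1.9K_p) and 2ζω_n = 9.7, giving ζ = 9.7/(2√(1.9K_p)).
Setting ζ = 0.68: √(1.9K_p) = 9.7/(2·0.68) = 7.132, so K_p = 50.87/1.9 = 26.8.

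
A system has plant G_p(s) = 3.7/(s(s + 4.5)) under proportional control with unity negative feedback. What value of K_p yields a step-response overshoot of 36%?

From %OS = 100·exp(−πζ/√(1−ζ²)) = 36%, ζ = −ln(0.36)/√(π²+ln²(0.36)) = 0.3093.
Characteristic equation s² + 4.5s + 3.7K_p = 0 gives ζ = 4.5/(2√(3.7K_p)).
Setting ζ = 0.3093: √(3.7K_p) = 4.5/(2·0.3093) = 7.275, so K_p = 52.93/3.7 = 14.3.

K_p = 14.3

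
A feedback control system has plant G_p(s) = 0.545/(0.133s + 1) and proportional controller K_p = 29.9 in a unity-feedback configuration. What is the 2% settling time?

Closed loop: T(s) = K_p·G_p/(1+K_p·G_p) = 16.3/(0.133s + 1 + 16.3), with pole at s = −(1 + 16.3)/0.133 = −130.
τ = 1/130 = 0.00769 s, so 2% settling time ≈ 4τ = 0.0308 s.

T_s ≈ 0.0308 s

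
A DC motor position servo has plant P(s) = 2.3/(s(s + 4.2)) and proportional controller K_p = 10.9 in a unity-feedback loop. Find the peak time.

T_p = 0.691 s

From 1 + K_pP(s) = 0: s² + 4.2s + 25.07 = 0 ⇒ ω_n = 5.007, ζ = 0.4194.
Damped frequency ω_d = ω_n√(1−ζ²) = 4.545 rad/s, so peak time T_p = π/ω_d = 0.691 s.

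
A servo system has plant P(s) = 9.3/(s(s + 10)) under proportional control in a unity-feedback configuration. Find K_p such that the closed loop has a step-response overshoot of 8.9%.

From %OS = 100·exp(−πζ/√(1−ζ²)) = 8.9%, ζ = −ln(0.089)/√(π²+ln²(0.089)) = 0.6101.
Characteristic equation s² + 10s + 9.3K_p = 0 gives ζ = 10/(2√(9.3K_p)).
Setting ζ = 0.6101: √(9.3K_p) = 10/(2·0.6101) = 8.195, so K_p = 67.16/9.3 = 7.22.

K_p = 7.22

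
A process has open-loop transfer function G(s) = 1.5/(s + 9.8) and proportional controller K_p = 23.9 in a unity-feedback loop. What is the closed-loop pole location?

s = -45.65

Closed-loop transfer function: T(s) = K_p·G(s)/(1 + K_p·G(s)) = 35.85/(s + 9.8 + 35.85) = 35.85/(s + 45.65).
The closed-loop pole is at s = −45.65.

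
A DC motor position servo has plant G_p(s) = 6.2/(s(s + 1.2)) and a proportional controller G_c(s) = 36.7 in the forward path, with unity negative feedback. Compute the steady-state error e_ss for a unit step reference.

The open loop G_c(s)G_p(s) has a pole at the origin (type 1), so the static position error constant is infinite and e_ss = 1/(1+∞) = 0.

0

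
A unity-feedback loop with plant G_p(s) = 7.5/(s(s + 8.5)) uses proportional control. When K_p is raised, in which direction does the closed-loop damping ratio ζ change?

decrease

ζ = 8.5/(2√(7.5K_p)); increasing K_p raises the denominator, so ζ falls.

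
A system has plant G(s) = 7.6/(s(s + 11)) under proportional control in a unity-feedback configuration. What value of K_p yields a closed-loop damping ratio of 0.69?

K_p = 8.36

Closed-loop characteristic equation: s² + 11s + K_p·7.6 = 0.
So ω_n = √(7.6K_p) and 2ζω_n = 11, giving ζ = 11/(2√(7.6K_p)).
Setting ζ = 0.69: √(7.6K_p) = 11/(2·0.69) = 7.971, so K_p = 63.54/7.6 = 8.36.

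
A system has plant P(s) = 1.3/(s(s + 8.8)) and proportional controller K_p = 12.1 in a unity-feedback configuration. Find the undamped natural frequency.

With unity feedback the closed-loop characteristic equation is s² + 8.8s + 12.1·1.3 = s² + 8.8s + 15.73 = 0.
So ω_n² = 15.73 ⇒ ω_n = 3.966 rad/s, and ζ = 8.8/(2ω_n) = 1.11.

ω_n = 3.97 rad/s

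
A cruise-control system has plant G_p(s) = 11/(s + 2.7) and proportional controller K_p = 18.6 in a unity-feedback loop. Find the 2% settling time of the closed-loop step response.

T_s ≈ 0.0193 s

Closed-loop transfer function: T(s) = K_p·G_p(s)/(1 + K_p·G_p(s)) = 204.6/(s + 2.7 + 204.6) = 204.6/(s + 207.3).
Time constant τ = 1/207.3 = 0.004824 s, so the 2% settling time is about 4τ = 0.0193 s.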